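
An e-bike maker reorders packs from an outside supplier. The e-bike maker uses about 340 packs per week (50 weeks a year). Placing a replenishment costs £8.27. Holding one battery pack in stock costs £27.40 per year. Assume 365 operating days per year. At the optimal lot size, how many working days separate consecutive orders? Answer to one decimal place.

Annual demand D = 340 × 50 = 17,000.
Q* = √(2DS/H) = √(2 × 17,000 × 8.27 / 27.4) ≈ 101.30.
Cycle time = Q*/D × 365 = 101.30 / 17,000 × 365 ≈ 2.175 days.

T ≈ 2.2 days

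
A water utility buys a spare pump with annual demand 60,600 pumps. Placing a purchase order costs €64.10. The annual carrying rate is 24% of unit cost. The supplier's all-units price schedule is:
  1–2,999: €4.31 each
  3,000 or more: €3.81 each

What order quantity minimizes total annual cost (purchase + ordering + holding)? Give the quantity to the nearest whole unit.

Holding cost per unit per year at price C is H = 0.24·C.
Evaluate total cost at each tier's feasible EOQ or, if the EOQ is below the tier, at the tier's minimum quantity.
EOQ at €4.31 = 2740.5 (feasible in tier 1): TC = 60,600×€4.31 + (60,600/2740.5)×64.1 + (2740.5/2)×0.24×€4.31 = €264,020.81.
EOQ at €3.81 = 2914.8 < 3000, so use break Q=3000: TC = 60,600×€3.81 + (60,600/3000.0)×64.1 + (3000.0/2)×0.24×€3.81 = €233,552.42.
Lowest total cost is €233,552.42 at Q = 3000.0.

Q* ≈ 3,000 pumps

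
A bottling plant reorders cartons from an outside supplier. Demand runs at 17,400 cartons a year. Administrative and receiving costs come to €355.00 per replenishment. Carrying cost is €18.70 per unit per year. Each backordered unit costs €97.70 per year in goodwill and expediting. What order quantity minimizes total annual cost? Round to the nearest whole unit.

Q* ≈ 887 cartons

With planned backorders, Q* = √(2DS/H) · √((H+B)/B).
√(2DS/H) = √(2 × 17,400 × 355 / 18.7) = 812.799.
√((H+B)/B) = √((18.7+97.7)/97.7) = 1.0915.
Q* ≈ 887.181.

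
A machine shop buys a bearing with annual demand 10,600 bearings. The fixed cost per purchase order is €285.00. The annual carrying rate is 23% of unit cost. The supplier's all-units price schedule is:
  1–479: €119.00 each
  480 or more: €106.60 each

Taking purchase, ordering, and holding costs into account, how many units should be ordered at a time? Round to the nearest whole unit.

Holding cost per unit per year at price C is H = 0.23·C.
Evaluate total cost at each tier's feasible EOQ or, if the EOQ is below the tier, at the tier's minimum quantity.
EOQ at €119.00 = 469.8 (feasible in tier 1): TC = 10,600×€119.00 + (10,600/469.8)×285 + (469.8/2)×0.23×€119.00 = €1,274,259.61.
EOQ at €106.60 = 496.4 (feasible in tier 2): TC = 10,600×€106.60 + (10,600/496.4)×285 + (496.4/2)×0.23×€106.60 = €1,142,131.19.
Lowest total cost is €1,142,131.19 at Q = 496.4.

Q* ≈ 496 bearings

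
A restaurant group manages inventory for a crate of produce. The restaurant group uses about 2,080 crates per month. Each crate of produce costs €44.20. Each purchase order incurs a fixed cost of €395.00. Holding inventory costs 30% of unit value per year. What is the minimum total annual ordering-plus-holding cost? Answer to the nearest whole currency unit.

TC* ≈ €16,170

Annual demand D = 2,080 × 12 = 24,960.
Holding cost H = 0.30 × €44.20 = €13.2600 per unit per year.
Q* = √(2DS/H) = √(2 × 24,960 × 395 / 13.26) ≈ 1219.45.
At the optimum the two cost components are equal, so total cost = 2·(Q*/2)H = Q*·H.
Minimum total = √(2DSH) = √(2 × 24,960 × 395 × 13.26) ≈ 16169.910.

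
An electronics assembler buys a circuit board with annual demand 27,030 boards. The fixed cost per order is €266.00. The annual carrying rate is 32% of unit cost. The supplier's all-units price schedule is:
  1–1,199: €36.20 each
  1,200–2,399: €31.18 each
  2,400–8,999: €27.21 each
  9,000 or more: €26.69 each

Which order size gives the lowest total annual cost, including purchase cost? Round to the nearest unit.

Holding cost per unit per year at price C is H = 0.32·C.
For each price level, check whether its EOQ is feasible; otherwise the best quantity at that price is the breakpoint.
EOQ at €36.20 = 1114.2 (feasible in tier 1): TC = 27,030×€36.20 + (27,030/1114.2)×266 + (1114.2/2)×0.32×€36.20 = €991,392.49.
EOQ at €31.18 = 1200.5 (feasible in tier 2): TC = 27,030×€31.18 + (27,030/1200.5)×266 + (1200.5/2)×0.32×€31.18 = €854,773.61.
EOQ at €27.21 = 1285.1 < 2400, so use break Q=2400: TC = 27,030×€27.21 + (27,030/2400.0)×266 + (2400.0/2)×0.32×€27.21 = €748,930.77.
EOQ at €26.69 = 1297.6 < 9000, so use break Q=9000: TC = 27,030×€26.69 + (27,030/9000.0)×266 + (9000.0/2)×0.32×€26.69 = €760,663.19.
Lowest total cost is €748,930.77 at Q = 2400.0.

Q* ≈ 2,400 boards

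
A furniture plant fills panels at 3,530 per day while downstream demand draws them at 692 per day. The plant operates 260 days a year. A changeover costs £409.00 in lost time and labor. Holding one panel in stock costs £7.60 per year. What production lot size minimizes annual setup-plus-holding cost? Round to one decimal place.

Annual demand D = 692 × 260 = 179,920.
Production build-up factor (1 − d/p) = 1 − 692/3,530 = 0.8040.
Q* = √(2DS / (H(1 − d/p))) = √(2 × 179,920 × 409 / (7.6 × 0.8040)).
= √(147,174,560 / 6.1101) ≈ 4907.844.

Q* ≈ 4,907.8 panels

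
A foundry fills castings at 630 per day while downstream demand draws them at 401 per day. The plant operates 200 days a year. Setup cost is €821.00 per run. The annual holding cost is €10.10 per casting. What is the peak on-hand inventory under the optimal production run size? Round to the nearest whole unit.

Annual demand D = 401 × 200 = 80,200.
Production build-up factor (1 − d/p) = 1 − 401/630 = 0.3635.
Q* = √(2DS / (H(1 − d/p))) = √(2 × 80,200 × 821 / (10.1 × 0.3635)).
= √(131,688,400 / 3.6713) ≈ 5989.156.
Maximum inventory = Q*(1 − d/p) = 5989.156 × 0.3635 ≈ 2177.011.

I_max ≈ 2,177 castings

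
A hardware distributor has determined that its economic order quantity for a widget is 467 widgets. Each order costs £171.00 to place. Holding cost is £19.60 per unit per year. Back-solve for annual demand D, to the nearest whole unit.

Invert the EOQ relation Q*² = 2DS/H.
From Q* = √(2DS/H): D = Q*²H / (2S) = 467² × 19.6 / (2 × 171) = 12498.668.

D ≈ 12,499 widgets per year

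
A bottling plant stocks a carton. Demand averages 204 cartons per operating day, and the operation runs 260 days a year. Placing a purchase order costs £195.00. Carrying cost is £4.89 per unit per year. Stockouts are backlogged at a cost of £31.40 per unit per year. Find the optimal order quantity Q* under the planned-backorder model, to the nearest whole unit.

Q* ≈ 2,211 cartons

Annual demand D = 204 × 260 = 53,040.
With planned backorders, Q* = √(2DS/H) · √((H+B)/B).
√(2DS/H) = √(2 × 53,040 × 195 / 4.89) = 2056.741.
√((H+B)/B) = √((4.89+31.4)/31.4) = 1.0750.
Q* ≈ 2211.100.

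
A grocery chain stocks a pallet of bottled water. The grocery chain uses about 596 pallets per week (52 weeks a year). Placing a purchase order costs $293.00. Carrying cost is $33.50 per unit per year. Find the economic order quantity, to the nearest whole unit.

Q* ≈ 736 pallets

Annual demand D = 596 × 52 = 30,992.
EOQ = √(2DS / H) = √(2 × 30,992 × 293 / 33.5).
= √(18,161,312 / 33.5) = √542,128.7164 ≈ 736.294.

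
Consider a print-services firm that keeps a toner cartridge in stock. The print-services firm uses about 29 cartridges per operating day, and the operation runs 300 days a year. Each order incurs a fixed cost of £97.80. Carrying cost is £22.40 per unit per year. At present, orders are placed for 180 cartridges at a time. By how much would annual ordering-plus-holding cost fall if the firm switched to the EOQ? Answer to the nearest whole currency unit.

Annual demand D = 29 × 300 = 8,700.
EOQ = √(2DS/H) = √(2 × 8,700 × 97.8 / 22.4) ≈ 275.63.
Cost at Q* = (D/Q*)S + (Q*/2)H = √(2DSH) ≈ £6,174.02.
Cost at Q = 180: (8,700/180)×97.8 + (180/2)×22.4 = £4,727.00 + £2,016.00 = £6,743.00.
Excess = £6,743.00 − £6,174.02 = £568.98.

Extra cost ≈ £569 per year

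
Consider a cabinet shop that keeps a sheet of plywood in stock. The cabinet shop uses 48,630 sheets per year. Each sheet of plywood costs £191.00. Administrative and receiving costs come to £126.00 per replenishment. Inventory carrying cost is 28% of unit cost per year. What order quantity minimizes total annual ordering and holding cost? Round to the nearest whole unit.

Holding cost H = 0.28 × £191.00 = £53.4800 per unit per year.
EOQ = √(2DS / H) = √(2 × 48,630 × 126 / 53.48).
= √(12,254,760 / 53.48) = √229,146.5969 ≈ 478.693.

Q* ≈ 479 sheets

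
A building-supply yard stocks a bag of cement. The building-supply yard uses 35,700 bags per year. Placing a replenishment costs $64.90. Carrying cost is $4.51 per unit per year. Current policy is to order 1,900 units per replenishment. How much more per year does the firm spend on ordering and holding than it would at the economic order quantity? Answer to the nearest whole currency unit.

Extra cost ≈ $932 per year

EOQ = √(2DS/H) = √(2 × 35,700 × 64.9 / 4.51) ≈ 1013.64.
Cost at Q* = (D/Q*)S + (Q*/2)H = √(2DSH) ≈ $4,571.51.
Cost at Q = 1,900: (35,700/1,900)×64.9 + (1,900/2)×4.51 = $1,219.44 + $4,284.50 = $5,503.94.
Excess = $5,503.94 − $4,571.51 = $932.43.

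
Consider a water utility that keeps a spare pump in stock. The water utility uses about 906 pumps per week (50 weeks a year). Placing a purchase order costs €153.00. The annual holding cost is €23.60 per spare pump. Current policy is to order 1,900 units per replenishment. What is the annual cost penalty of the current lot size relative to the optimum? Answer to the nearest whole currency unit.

Extra cost ≈ €7,981 per year

Annual demand D = 906 × 50 = 45,300.
EOQ = √(2DS/H) = √(2 × 45,300 × 153 / 23.6) ≈ 766.40.
Cost at Q* = (D/Q*)S + (Q*/2)H = √(2DSH) ≈ €18,086.97.
Cost at Q = 1,900: (45,300/1,900)×153 + (1,900/2)×23.6 = €3,647.84 + €22,420.00 = €26,067.84.
Excess = €26,067.84 − €18,086.97 = €7,980.87.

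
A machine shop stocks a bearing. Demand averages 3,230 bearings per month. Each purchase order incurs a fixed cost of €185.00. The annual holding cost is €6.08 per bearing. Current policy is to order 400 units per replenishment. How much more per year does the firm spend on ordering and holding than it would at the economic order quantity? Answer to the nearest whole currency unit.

Annual demand D = 3,230 × 12 = 38,760.
EOQ = √(2DS/H) = √(2 × 38,760 × 185 / 6.08) ≈ 1535.82.
Cost at Q* = (D/Q*)S + (Q*/2)H = √(2DSH) ≈ €9,337.80.
Cost at Q = 400: (38,760/400)×185 + (400/2)×6.08 = €17,926.50 + €1,216.00 = €19,142.50.
Excess = €19,142.50 − €9,337.80 = €9,804.70.

Extra cost ≈ €9,805 per year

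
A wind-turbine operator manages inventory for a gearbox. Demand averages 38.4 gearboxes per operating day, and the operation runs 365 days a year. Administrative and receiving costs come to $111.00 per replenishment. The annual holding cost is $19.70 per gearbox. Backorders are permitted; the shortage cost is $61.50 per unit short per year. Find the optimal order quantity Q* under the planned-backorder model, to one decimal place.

Q* ≈ 456.7 gearboxes

Annual demand D = 38.4 × 365 = 14,016.
With planned backorders, Q* = √(2DS/H) · √((H+B)/B).
√(2DS/H) = √(2 × 14,016 × 111 / 19.7) = 397.425.
√((H+B)/B) = √((19.7+61.5)/61.5) = 1.1491.
Q* ≈ 456.663.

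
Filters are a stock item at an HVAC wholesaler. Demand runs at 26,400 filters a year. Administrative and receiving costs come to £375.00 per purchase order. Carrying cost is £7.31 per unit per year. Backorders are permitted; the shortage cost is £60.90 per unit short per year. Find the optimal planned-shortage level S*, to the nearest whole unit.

S* ≈ 187 filters

With planned backorders, Q* = √(2DS/H) · √((H+B)/B).
√(2DS/H) = √(2 × 26,400 × 375 / 7.31) = 1645.788.
√((H+B)/B) = √((7.31+60.9)/60.9) = 1.0583.
Q* ≈ 1741.764.
S* = Q* · H/(H+B) = 1741.764 × 7.31/68.21 ≈ 186.663.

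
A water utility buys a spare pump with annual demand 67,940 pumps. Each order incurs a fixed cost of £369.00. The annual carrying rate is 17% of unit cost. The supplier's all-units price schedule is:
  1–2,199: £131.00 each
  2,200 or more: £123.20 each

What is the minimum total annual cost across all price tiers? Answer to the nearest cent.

Holding cost per unit per year at price C is H = 0.17·C.
For each price level, check whether its EOQ is feasible; otherwise the best quantity at that price is the breakpoint.
EOQ at £131.00 = 1500.5 (feasible in tier 1): TC = 67,940×£131.00 + (67,940/1500.5)×369 + (1500.5/2)×0.17×£131.00 = £8,933,555.74.
EOQ at £123.20 = 1547.3 < 2200, so use break Q=2200: TC = 67,940×£123.20 + (67,940/2200.0)×369 + (2200.0/2)×0.17×£123.20 = £8,404,641.79.
Lowest total cost among the candidates is at Q = 2200.0.

TC* ≈ £8,404,641.79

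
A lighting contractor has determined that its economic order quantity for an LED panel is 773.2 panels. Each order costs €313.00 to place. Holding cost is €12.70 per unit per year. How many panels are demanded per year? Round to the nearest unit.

Invert the EOQ relation Q*² = 2DS/H.
From Q* = √(2DS/H): D = Q*²H / (2S) = 773.2² × 12.7 / (2 × 313) = 12128.667.

D ≈ 12,129 panels per year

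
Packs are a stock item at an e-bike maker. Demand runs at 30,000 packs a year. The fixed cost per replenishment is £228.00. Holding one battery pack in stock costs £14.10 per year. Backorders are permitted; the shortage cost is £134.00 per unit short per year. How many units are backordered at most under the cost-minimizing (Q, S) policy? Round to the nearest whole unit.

S* ≈ 99 packs

With planned backorders, Q* = √(2DS/H) · √((H+B)/B).
√(2DS/H) = √(2 × 30,000 × 228 / 14.1) = 984.994.
√((H+B)/B) = √((14.1+134)/134) = 1.0513.
Q* ≈ 1035.520.
S* = Q* · H/(H+B) = 1035.520 × 14.1/148.1 ≈ 98.588.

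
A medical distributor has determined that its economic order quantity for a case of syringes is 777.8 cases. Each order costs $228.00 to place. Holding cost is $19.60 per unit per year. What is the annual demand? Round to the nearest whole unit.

The basic EOQ model gives Q* = √(2DS/H); rearrange for the unknown.
From Q* = √(2DS/H): D = Q*²H / (2S) = 777.8² × 19.6 / (2 × 228) = 26003.219.

D ≈ 26,003 cases per year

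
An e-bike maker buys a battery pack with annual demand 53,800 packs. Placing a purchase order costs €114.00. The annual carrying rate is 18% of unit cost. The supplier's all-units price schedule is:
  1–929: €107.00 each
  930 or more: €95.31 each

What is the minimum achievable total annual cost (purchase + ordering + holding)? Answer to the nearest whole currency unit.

TC* ≈ €5,142,250

Holding cost per unit per year at price C is H = 0.18·C.
For each price level, check whether its EOQ is feasible; otherwise the best quantity at that price is the breakpoint.
EOQ at €107.00 = 798.1 (feasible in tier 1): TC = 53,800×€107.00 + (53,800/798.1)×114 + (798.1/2)×0.18×€107.00 = €5,771,970.45.
EOQ at €95.31 = 845.6 < 930, so use break Q=930: TC = 53,800×€95.31 + (53,800/930.0)×114 + (930.0/2)×0.18×€95.31 = €5,142,250.29.
Lowest total cost among the candidates is at Q = 930.0.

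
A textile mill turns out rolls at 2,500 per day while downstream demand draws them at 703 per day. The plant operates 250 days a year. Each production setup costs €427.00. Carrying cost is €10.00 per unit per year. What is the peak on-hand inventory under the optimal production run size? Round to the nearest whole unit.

I_max ≈ 3,285 rolls

Annual demand D = 703 × 250 = 175,750.
Production build-up factor (1 − d/p) = 1 − 703/2,500 = 0.7188.
Q* = √(2DS / (H(1 − d/p))) = √(2 × 175,750 × 427 / (10 × 0.7188)).
= √(150,090,500 / 7.188) ≈ 4569.541.
Maximum inventory = Q*(1 − d/p) = 4569.541 × 0.7188 ≈ 3284.586.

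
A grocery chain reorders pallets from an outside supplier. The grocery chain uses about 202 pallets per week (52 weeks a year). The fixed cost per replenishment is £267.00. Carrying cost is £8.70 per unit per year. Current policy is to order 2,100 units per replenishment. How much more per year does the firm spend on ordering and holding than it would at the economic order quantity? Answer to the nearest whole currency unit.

Annual demand D = 202 × 52 = 10,504.
EOQ = √(2DS/H) = √(2 × 10,504 × 267 / 8.7) ≈ 802.95.
Cost at Q* = (D/Q*)S + (Q*/2)H = √(2DSH) ≈ £6,985.66.
Cost at Q = 2,100: (10,504/2,100)×267 + (2,100/2)×8.7 = £1,335.51 + £9,135.00 = £10,470.51.
Excess = £10,470.51 − £6,985.66 = £3,484.85.

Extra cost ≈ £3,485 per year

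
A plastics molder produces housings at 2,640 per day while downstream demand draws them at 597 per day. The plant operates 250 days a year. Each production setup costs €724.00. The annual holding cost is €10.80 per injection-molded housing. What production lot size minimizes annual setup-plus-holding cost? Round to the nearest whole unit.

Q* ≈ 5,085 housings

Annual demand D = 597 × 250 = 149,250.
Production build-up factor (1 − d/p) = 1 − 597/2,640 = 0.7739.
Q* = √(2DS / (H(1 − d/p))) = √(2 × 149,250 × 724 / (10.8 × 0.7739)).
= √(216,114,000 / 8.3577) ≈ 5085.075.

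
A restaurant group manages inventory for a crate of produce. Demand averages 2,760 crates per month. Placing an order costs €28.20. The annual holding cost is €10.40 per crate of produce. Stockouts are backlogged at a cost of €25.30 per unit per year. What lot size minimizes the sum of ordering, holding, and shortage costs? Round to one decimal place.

Annual demand D = 2,760 × 12 = 33,120.
With planned backorders, Q* = √(2DS/H) · √((H+B)/B).
√(2DS/H) = √(2 × 33,120 × 28.2 / 10.4) = 423.807.
√((H+B)/B) = √((10.4+25.3)/25.3) = 1.1879.
Q* ≈ 503.433.

Q* ≈ 503.4 crates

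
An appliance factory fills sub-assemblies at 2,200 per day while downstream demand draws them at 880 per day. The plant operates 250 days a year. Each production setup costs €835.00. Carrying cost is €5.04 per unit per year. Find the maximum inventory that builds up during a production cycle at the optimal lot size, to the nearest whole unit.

I_max ≈ 6,613 sub-assemblies

Annual demand D = 880 × 250 = 220,000.
Production build-up factor (1 − d/p) = 1 − 880/2,200 = 0.6000.
Q* = √(2DS / (H(1 − d/p))) = √(2 × 220,000 × 835 / (5.04 × 0.6000)).
= √(367,400,000 / 3.024) ≈ 11022.464.
Maximum inventory = Q*(1 − d/p) = 11022.464 × 0.6000 ≈ 6613.478.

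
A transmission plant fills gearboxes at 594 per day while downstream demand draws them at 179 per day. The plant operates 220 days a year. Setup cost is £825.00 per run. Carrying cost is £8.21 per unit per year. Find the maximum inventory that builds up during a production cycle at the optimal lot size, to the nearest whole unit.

I_max ≈ 2,351 gearboxes

Annual demand D = 179 × 220 = 39,380.
Production build-up factor (1 − d/p) = 1 − 179/594 = 0.6987.
Q* = √(2DS / (H(1 − d/p))) = √(2 × 39,380 × 825 / (8.21 × 0.6987)).
= √(64,977,000 / 5.7359) ≈ 3365.716.
Maximum inventory = Q*(1 − d/p) = 3365.716 × 0.6987 ≈ 2351.468.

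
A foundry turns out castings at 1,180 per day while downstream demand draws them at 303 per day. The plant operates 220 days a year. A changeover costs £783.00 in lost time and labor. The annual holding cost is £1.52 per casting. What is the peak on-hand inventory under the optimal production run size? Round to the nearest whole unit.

Annual demand D = 303 × 220 = 66,660.
Production build-up factor (1 − d/p) = 1 − 303/1,180 = 0.7432.
Q* = √(2DS / (H(1 − d/p))) = √(2 × 66,660 × 783 / (1.52 × 0.7432)).
= √(104,389,560 / 1.1297) ≈ 9612.757.
Maximum inventory = Q*(1 − d/p) = 9612.757 × 0.7432 ≈ 7144.396.

I_max ≈ 7,144 castings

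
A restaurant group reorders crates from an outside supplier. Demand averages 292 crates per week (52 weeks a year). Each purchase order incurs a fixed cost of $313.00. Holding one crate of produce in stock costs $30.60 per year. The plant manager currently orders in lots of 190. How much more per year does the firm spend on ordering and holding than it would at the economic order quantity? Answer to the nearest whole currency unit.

Extra cost ≈ $10,866 per year

Annual demand D = 292 × 52 = 15,184.
EOQ = √(2DS/H) = √(2 × 15,184 × 313 / 30.6) ≈ 557.34.
Cost at Q* = (D/Q*)S + (Q*/2)H = √(2DSH) ≈ $17,054.58.
Cost at Q = 190: (15,184/190)×313 + (190/2)×30.6 = $25,013.64 + $2,907.00 = $27,920.64.
Excess = $27,920.64 − $17,054.58 = $10,866.06.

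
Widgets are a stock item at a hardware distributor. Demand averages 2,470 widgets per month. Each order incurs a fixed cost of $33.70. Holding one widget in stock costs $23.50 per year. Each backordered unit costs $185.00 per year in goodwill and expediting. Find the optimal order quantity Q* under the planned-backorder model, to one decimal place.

Q* ≈ 309.5 widgets

Annual demand D = 2,470 × 12 = 29,640.
With planned backorders, Q* = √(2DS/H) · √((H+B)/B).
√(2DS/H) = √(2 × 29,640 × 33.7 / 23.5) = 291.565.
√((H+B)/B) = √((23.5+185)/185) = 1.0616.
Q* ≈ 309.530.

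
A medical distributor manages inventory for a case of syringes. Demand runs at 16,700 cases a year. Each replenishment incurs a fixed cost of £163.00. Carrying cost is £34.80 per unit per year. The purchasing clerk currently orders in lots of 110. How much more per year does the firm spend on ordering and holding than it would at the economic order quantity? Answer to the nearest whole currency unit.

Extra cost ≈ £12,896 per year

EOQ = √(2DS/H) = √(2 × 16,700 × 163 / 34.8) ≈ 395.53.
Cost at Q* = (D/Q*)S + (Q*/2)H = √(2DSH) ≈ £13,764.38.
Cost at Q = 110: (16,700/110)×163 + (110/2)×34.8 = £24,746.36 + £1,914.00 = £26,660.36.
Excess = £26,660.36 − £13,764.38 = £12,895.98.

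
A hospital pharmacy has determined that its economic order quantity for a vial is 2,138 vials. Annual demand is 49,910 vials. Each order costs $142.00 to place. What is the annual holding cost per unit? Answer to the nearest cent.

H ≈ $3.10

Squaring Q* = √(2DS/H) gives Q*² = 2DS/H.
From Q* = √(2DS/H): H = 2DS / Q*² = 2 × 49,910 × 142 / 2,138² = 3.1009.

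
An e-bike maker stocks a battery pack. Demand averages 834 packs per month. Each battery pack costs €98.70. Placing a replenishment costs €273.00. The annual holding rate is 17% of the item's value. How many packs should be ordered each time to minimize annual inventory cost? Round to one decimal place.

Annual demand D = 834 × 12 = 10,008.
Holding cost H = 0.17 × €98.70 = €16.7790 per unit per year.
EOQ = √(2DS / H) = √(2 × 10,008 × 273 / 16.779).
= √(5,464,368 / 16.779) = √325,667.0839 ≈ 570.672.

Q* ≈ 570.7 packs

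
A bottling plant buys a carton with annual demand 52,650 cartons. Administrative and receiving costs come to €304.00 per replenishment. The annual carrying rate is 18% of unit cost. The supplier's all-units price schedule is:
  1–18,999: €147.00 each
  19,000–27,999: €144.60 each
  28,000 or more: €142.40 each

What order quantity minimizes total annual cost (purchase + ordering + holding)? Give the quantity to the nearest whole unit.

Holding cost per unit per year at price C is H = 0.18·C.
For each price level, check whether its EOQ is feasible; otherwise the best quantity at that price is the breakpoint.
EOQ at €147.00 = 1099.9 (feasible in tier 1): TC = 52,650×€147.00 + (52,650/1099.9)×304 + (1099.9/2)×0.18×€147.00 = €7,768,653.55.
EOQ at €144.60 = 1109.0 < 19000, so use break Q=19000: TC = 52,650×€144.60 + (52,650/19000.0)×304 + (19000.0/2)×0.18×€144.60 = €7,861,298.40.
EOQ at €142.40 = 1117.5 < 28000, so use break Q=28000: TC = 52,650×€142.40 + (52,650/28000.0)×304 + (28000.0/2)×0.18×€142.40 = €7,856,779.63.
Lowest total cost is €7,768,653.55 at Q = 1099.9.

Q* ≈ 1,100 cartons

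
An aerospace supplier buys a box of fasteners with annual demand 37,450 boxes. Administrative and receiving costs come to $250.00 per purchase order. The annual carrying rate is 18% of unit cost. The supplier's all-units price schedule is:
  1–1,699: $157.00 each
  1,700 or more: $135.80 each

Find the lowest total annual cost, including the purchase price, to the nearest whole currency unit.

Holding cost per unit per year at price C is H = 0.18·C.
Evaluate total cost at each tier's feasible EOQ or, if the EOQ is below the tier, at the tier's minimum quantity.
EOQ at $157.00 = 814.0 (feasible in tier 1): TC = 37,450×$157.00 + (37,450/814.0)×250 + (814.0/2)×0.18×$157.00 = $5,902,653.66.
EOQ at $135.80 = 875.2 < 1700, so use break Q=1700: TC = 37,450×$135.80 + (37,450/1700.0)×250 + (1700.0/2)×0.18×$135.80 = $5,111,994.75.
Lowest total cost among the candidates is at Q = 1700.0.

TC* ≈ $5,111,995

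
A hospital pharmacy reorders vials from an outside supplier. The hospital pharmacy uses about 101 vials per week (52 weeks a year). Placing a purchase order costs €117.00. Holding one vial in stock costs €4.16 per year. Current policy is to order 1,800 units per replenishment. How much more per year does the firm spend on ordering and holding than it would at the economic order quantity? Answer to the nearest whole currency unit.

Annual demand D = 101 × 52 = 5,252.
EOQ = √(2DS/H) = √(2 × 5,252 × 117 / 4.16) ≈ 543.53.
Cost at Q* = (D/Q*)S + (Q*/2)H = √(2DSH) ≈ €2,261.09.
Cost at Q = 1,800: (5,252/1,800)×117 + (1,800/2)×4.16 = €341.38 + €3,744.00 = €4,085.38.
Excess = €4,085.38 − €2,261.09 = €1,824.29.

Extra cost ≈ €1,824 per year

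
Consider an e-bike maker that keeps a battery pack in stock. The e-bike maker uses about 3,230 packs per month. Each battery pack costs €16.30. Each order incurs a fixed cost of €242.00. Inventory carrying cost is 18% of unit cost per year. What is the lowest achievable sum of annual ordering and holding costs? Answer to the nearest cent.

Annual demand D = 3,230 × 12 = 38,760.
Holding cost H = 0.18 × €16.30 = €2.9340 per unit per year.
Q* = √(2DS/H) = √(2 × 38,760 × 242 / 2.934) ≈ 2528.63.
At the optimum the two cost components are equal, so total cost = 2·(Q*/2)H = Q*·H.
Minimum total = √(2DSH) = √(2 × 38,760 × 242 × 2.934) ≈ 7418.987.

TC* ≈ €7,418.99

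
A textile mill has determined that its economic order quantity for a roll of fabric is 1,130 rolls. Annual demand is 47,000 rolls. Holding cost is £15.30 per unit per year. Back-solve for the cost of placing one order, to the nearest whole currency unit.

Invert the EOQ relation Q*² = 2DS/H.
From Q* = √(2DS/H): S = Q*²H / (2D) = 1,130² × 15.3 / (2 × 47,000) = 207.8359.

S ≈ £208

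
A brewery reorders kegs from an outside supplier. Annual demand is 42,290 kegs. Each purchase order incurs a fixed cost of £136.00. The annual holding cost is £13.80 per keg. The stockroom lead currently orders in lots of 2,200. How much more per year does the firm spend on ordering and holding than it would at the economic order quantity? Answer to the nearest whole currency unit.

Extra cost ≈ £5,195 per year

EOQ = √(2DS/H) = √(2 × 42,290 × 136 / 13.8) ≈ 912.99.
Cost at Q* = (D/Q*)S + (Q*/2)H = √(2DSH) ≈ £12,599.20.
Cost at Q = 2,200: (42,290/2,200)×136 + (2,200/2)×13.8 = £2,614.29 + £15,180.00 = £17,794.29.
Excess = £17,794.29 − £12,599.20 = £5,195.09.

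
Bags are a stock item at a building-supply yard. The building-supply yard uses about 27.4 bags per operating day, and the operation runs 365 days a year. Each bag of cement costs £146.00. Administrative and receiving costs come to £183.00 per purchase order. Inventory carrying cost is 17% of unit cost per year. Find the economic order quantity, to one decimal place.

Annual demand D = 27.4 × 365 = 10,001.
Holding cost H = 0.17 × £146.00 = £24.8200 per unit per year.
EOQ = √(2DS / H) = √(2 × 10,001 × 183 / 24.82).
= √(3,660,366 / 24.82) = √147,476.4706 ≈ 384.027.

Q* ≈ 384.0 bags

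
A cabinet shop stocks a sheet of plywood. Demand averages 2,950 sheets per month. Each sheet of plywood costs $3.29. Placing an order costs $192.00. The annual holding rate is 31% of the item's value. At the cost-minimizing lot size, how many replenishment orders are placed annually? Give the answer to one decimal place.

Annual demand D = 2,950 × 12 = 35,400.
Holding cost H = 0.31 × $3.29 = $1.0199 per unit per year.
Q* = √(2DS/H) = √(2 × 35,400 × 192 / 1.0199) ≈ 3650.80.
Orders per year = D / Q* = 35,400 / 3650.80 ≈ 9.696.

N ≈ 9.7 orders per year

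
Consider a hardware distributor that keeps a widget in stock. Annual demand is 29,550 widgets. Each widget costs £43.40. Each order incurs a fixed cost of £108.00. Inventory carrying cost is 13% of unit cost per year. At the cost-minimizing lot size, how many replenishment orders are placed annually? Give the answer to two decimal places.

Holding cost H = 0.13 × £43.40 = £5.6420 per unit per year.
The optimal lot size = √(2DS/H) = √(2 × 29,550 × 108 / 5.642) ≈ 1063.63.
Orders per year = D / Q* = 29,550 / 1063.63 ≈ 27.782.

N ≈ 27.78 orders per year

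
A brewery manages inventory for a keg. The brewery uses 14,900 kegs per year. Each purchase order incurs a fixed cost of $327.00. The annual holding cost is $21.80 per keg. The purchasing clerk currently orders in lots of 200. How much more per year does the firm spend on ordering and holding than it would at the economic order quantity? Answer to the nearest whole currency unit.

EOQ = √(2DS/H) = √(2 × 14,900 × 327 / 21.8) ≈ 668.58.
Cost at Q* = (D/Q*)S + (Q*/2)H = √(2DSH) ≈ $14,575.06.
Cost at Q = 200: (14,900/200)×327 + (200/2)×21.8 = $24,361.50 + $2,180.00 = $26,541.50.
Excess = $26,541.50 − $14,575.06 = $11,966.44.

Extra cost ≈ $11,966 per year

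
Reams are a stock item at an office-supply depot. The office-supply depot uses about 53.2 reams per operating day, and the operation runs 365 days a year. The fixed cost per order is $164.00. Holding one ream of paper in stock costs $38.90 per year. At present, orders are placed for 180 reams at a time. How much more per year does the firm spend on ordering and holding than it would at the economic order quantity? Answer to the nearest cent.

Extra cost ≈ $5,452.62 per year

Annual demand D = 53.2 × 365 = 19,418.
EOQ = √(2DS/H) = √(2 × 19,418 × 164 / 38.9) ≈ 404.64.
Cost at Q* = (D/Q*)S + (Q*/2)H = √(2DSH) ≈ $15,740.33.
Cost at Q = 180: (19,418/180)×164 + (180/2)×38.9 = $17,691.96 + $3,501.00 = $21,192.96.
Excess = $21,192.96 − $15,740.33 = $5,452.62.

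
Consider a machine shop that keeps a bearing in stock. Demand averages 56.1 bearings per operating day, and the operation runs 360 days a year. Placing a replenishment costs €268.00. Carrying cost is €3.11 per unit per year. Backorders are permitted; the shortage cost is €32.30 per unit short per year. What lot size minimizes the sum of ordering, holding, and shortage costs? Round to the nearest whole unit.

Annual demand D = 56.1 × 360 = 20,196.
With planned backorders, Q* = √(2DS/H) · √((H+B)/B).
√(2DS/H) = √(2 × 20,196 × 268 / 3.11) = 1865.670.
√((H+B)/B) = √((3.11+32.3)/32.3) = 1.0470.
Q* ≈ 1953.424.

Q* ≈ 1,953 bearings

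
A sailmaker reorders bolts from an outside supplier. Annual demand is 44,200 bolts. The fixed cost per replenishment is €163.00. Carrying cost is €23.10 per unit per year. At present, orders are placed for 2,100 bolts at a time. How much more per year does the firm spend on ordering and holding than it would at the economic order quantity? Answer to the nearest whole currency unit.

EOQ = √(2DS/H) = √(2 × 44,200 × 163 / 23.1) ≈ 789.79.
Cost at Q* = (D/Q*)S + (Q*/2)H = √(2DSH) ≈ €18,244.25.
Cost at Q = 2,100: (44,200/2,100)×163 + (2,100/2)×23.1 = €3,430.76 + €24,255.00 = €27,685.76.
Excess = €27,685.76 − €18,244.25 = €9,441.52.

Extra cost ≈ €9,442 per year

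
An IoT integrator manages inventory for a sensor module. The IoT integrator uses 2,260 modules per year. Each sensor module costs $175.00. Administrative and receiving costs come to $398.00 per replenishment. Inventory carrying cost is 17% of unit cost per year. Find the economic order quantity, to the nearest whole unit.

Holding cost H = 0.17 × $175.00 = $29.7500 per unit per year.
EOQ = √(2DS / H) = √(2 × 2,260 × 398 / 29.75).
= √(1,798,960 / 29.75) = √60,469.2437 ≈ 245.905.

Q* ≈ 246 modules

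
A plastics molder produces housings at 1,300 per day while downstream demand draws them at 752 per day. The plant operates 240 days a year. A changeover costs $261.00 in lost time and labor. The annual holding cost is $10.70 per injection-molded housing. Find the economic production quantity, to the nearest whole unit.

Annual demand D = 752 × 240 = 180,480.
Production build-up factor (1 − d/p) = 1 − 752/1,300 = 0.4215.
Q* = √(2DS / (H(1 − d/p))) = √(2 × 180,480 × 261 / (10.7 × 0.4215)).
= √(94,210,560 / 4.5105) ≈ 4570.243.

Q* ≈ 4,570 housings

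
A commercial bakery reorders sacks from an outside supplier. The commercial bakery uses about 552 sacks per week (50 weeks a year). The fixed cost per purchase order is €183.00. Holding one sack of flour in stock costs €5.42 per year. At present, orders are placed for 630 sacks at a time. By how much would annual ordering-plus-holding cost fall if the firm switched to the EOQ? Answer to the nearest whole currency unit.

Extra cost ≈ €2,325 per year

Annual demand D = 552 × 50 = 27,600.
EOQ = √(2DS/H) = √(2 × 27,600 × 183 / 5.42) ≈ 1365.20.
Cost at Q* = (D/Q*)S + (Q*/2)H = √(2DSH) ≈ €7,399.37.
Cost at Q = 630: (27,600/630)×183 + (630/2)×5.42 = €8,017.14 + €1,707.30 = €9,724.44.
Excess = €9,724.44 − €7,399.37 = €2,325.07.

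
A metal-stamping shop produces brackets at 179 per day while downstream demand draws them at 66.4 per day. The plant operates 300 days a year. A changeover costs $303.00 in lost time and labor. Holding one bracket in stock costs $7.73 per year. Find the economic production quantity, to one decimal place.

Q* ≈ 1,575.6 brackets

Annual demand D = 66.4 × 300 = 19,920.
Production build-up factor (1 − d/p) = 1 − 66.4/179 = 0.6291.
Q* = √(2DS / (H(1 − d/p))) = √(2 × 19,920 × 303 / (7.73 × 0.6291)).
= √(12,071,520 / 4.8626) ≈ 1575.609.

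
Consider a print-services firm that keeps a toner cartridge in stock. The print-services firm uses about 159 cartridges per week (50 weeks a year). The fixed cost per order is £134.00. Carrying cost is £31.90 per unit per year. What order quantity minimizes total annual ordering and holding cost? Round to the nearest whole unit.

Q* ≈ 258 cartridges

Annual demand D = 159 × 50 = 7,950.
EOQ = √(2DS / H) = √(2 × 7,950 × 134 / 31.9).
= √(2,130,600 / 31.9) = √66,789.9687 ≈ 258.438.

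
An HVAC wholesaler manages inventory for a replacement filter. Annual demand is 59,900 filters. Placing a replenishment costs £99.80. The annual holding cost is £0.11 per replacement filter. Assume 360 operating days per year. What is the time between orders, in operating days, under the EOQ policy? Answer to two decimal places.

T ≈ 62.66 days

The optimal lot size = √(2DS/H) = √(2 × 59,900 × 99.8 / 0.11) ≈ 10425.51.
Cycle time = Q*/D × 360 = 10425.51 / 59,900 × 360 ≈ 62.657 days.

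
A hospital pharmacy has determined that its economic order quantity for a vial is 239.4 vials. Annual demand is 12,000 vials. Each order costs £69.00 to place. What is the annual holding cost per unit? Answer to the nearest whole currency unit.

H ≈ £29

Invert the EOQ relation Q*² = 2DS/H.
From Q* = √(2DS/H): H = 2DS / Q*² = 2 × 12,000 × 69 / 239.4² = 28.8943.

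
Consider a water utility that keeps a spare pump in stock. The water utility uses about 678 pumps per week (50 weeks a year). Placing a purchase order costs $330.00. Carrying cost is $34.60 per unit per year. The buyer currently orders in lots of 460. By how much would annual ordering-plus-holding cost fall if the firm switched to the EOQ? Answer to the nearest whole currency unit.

Extra cost ≈ $4,454 per year

Annual demand D = 678 × 50 = 33,900.
EOQ = √(2DS/H) = √(2 × 33,900 × 330 / 34.6) ≈ 804.14.
Cost at Q* = (D/Q*)S + (Q*/2)H = √(2DSH) ≈ $27,823.38.
Cost at Q = 460: (33,900/460)×330 + (460/2)×34.6 = $24,319.57 + $7,958.00 = $32,277.57.
Excess = $32,277.57 − $27,823.38 = $4,454.19.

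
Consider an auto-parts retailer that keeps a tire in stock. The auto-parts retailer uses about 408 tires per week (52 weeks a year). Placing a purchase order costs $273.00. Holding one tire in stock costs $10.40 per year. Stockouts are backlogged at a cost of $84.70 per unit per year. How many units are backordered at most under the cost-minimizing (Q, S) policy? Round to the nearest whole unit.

Annual demand D = 408 × 52 = 21,216.
With planned backorders, Q* = √(2DS/H) · √((H+B)/B).
√(2DS/H) = √(2 × 21,216 × 273 / 10.4) = 1055.386.
√((H+B)/B) = √((10.4+84.7)/84.7) = 1.0596.
Q* ≈ 1118.304.
S* = Q* · H/(H+B) = 1118.304 × 10.4/95.1 ≈ 122.296.

S* ≈ 122 tires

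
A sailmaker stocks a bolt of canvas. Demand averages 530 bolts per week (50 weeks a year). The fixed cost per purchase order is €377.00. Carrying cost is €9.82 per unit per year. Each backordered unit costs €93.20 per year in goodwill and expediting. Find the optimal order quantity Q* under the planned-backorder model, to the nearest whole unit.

Annual demand D = 530 × 50 = 26,500.
With planned backorders, Q* = √(2DS/H) · √((H+B)/B).
√(2DS/H) = √(2 × 26,500 × 377 / 9.82) = 1426.438.
√((H+B)/B) = √((9.82+93.2)/93.2) = 1.0514.
Q* ≈ 1499.704.

Q* ≈ 1,500 bolts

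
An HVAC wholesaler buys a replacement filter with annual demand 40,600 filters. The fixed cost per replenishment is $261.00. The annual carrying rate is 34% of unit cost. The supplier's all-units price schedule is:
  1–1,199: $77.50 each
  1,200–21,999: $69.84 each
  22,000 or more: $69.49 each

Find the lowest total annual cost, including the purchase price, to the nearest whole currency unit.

Holding cost per unit per year at price C is H = 0.34·C.
For each price level, check whether its EOQ is feasible; otherwise the best quantity at that price is the breakpoint.
EOQ at $77.50 = 896.8 (feasible in tier 1): TC = 40,600×$77.50 + (40,600/896.8)×261 + (896.8/2)×0.34×$77.50 = $3,170,131.35.
EOQ at $69.84 = 944.7 < 1200, so use break Q=1200: TC = 40,600×$69.84 + (40,600/1200.0)×261 + (1200.0/2)×0.34×$69.84 = $2,858,581.86.
EOQ at $69.49 = 947.1 < 22000, so use break Q=22000: TC = 40,600×$69.49 + (40,600/22000.0)×261 + (22000.0/2)×0.34×$69.49 = $3,081,668.26.
Lowest total cost among the candidates is at Q = 1200.0.

TC* ≈ $2,858,582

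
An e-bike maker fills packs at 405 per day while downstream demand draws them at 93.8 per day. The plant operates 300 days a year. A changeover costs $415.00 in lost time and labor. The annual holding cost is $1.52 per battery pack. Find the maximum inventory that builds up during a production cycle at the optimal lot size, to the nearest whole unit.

Annual demand D = 93.8 × 300 = 28,140.
Production build-up factor (1 − d/p) = 1 − 93.8/405 = 0.7684.
Q* = √(2DS / (H(1 − d/p))) = √(2 × 28,140 × 415 / (1.52 × 0.7684)).
= √(23,356,200 / 1.168) ≈ 4471.848.
Maximum inventory = Q*(1 − d/p) = 4471.848 × 0.7684 ≈ 3436.146.

I_max ≈ 3,436 packs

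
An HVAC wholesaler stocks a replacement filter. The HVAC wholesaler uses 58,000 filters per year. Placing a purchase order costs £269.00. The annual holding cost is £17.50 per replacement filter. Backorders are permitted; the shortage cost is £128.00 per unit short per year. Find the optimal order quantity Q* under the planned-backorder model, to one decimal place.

With planned backorders, Q* = √(2DS/H) · √((H+B)/B).
√(2DS/H) = √(2 × 58,000 × 269 / 17.5) = 1335.322.
√((H+B)/B) = √((17.5+128)/128) = 1.0662.
Q* ≈ 1423.681.

Q* ≈ 1,423.7 filters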